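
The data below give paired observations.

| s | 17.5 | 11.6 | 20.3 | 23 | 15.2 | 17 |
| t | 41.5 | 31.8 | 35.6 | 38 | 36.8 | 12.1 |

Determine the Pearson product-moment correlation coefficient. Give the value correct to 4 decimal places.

0.2080

n = 6, Σs = 104.6, Σt = 195.8, Σs² = 1901.94, Σt² = 6945.5, Σst = 3456.87
nΣst − ΣsΣt = 20741.22 − 20480.68 = 260.54
nΣs² − (Σs)² = 11411.64 − 10941.16 = 470.48; nΣt² − (Σt)² = 41673 − 38337.64 = 3335.36
r = 260.54 / √(470.48 × 3335.36) = 260.54 / 1252.6852 ≈ 0.2080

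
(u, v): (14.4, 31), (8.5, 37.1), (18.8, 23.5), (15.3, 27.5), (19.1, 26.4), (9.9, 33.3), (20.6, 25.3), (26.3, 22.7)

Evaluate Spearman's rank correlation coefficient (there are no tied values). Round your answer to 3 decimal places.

-0.929

Rank u: 3, 1, 5, 4, 6, 2, 7, 8
Rank v: 6, 8, 2, 5, 4, 7, 3, 1
d = rank(u) − rank(v): -3, -7, 3, -1, 2, -5, 4, 7; Σd² = 162
ρ = 1 − 6Σd² / [n(n²−1)] = 1 − 6×162 / (8×63) = 1 − 972/504 ≈ -0.929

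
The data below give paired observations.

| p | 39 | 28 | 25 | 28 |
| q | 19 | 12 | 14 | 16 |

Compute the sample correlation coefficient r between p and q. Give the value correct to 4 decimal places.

0.8149

n = 4, Σp = 120, Σq = 61, Σp² = 3714, Σq² = 957, Σpq = 1875
nΣpq − ΣpΣq = 7500 − 7320 = 180
nΣp² − (Σp)² = 14856 − 14400 = 456; nΣq² − (Σq)² = 3828 − 3721 = 107
r = 180 / √(456 × 107) = 180 / 220.8891 ≈ 0.8149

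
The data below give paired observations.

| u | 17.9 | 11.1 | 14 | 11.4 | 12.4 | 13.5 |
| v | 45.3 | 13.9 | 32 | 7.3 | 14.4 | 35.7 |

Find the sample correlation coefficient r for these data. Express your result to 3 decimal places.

0.902

n = 6, Σu = 80.3, Σv = 148.6, Σu² = 1105.59, Σv² = 4804.44, Σuv = 2156.89
nΣuv − ΣuΣv = 12941.34 − 11932.58 = 1008.76
nΣu² − (Σu)² = 6633.54 − 6448.09 = 185.45; nΣv² − (Σv)² = 28826.64 − 22081.96 = 6744.68
r = 1008.76 / √(185.45 × 6744.68) = 1008.76 / 1118.3921 ≈ 0.902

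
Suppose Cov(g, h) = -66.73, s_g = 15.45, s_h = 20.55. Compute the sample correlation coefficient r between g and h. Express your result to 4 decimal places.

r = Cov(g,h) / (s_g · s_h) = -66.73 / (15.45 × 20.55)
  = -66.73 / 317.4975 ≈ -0.2102

-0.2102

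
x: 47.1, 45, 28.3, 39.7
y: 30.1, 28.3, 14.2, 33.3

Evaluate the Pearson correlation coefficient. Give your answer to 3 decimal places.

0.828

n = 4, Σx = 160.1, Σy = 105.9, Σx² = 6620.39, Σy² = 3017.43, Σxy = 4415.08
nΣxy − ΣxΣy = 17660.32 − 16954.59 = 705.73
nΣx² − (Σx)² = 26481.56 − 25632.01 = 849.55; nΣy² − (Σy)² = 12069.72 − 11214.81 = 854.91
r = 705.73 / √(849.55 × 854.91) = 705.73 / 852.2258 ≈ 0.828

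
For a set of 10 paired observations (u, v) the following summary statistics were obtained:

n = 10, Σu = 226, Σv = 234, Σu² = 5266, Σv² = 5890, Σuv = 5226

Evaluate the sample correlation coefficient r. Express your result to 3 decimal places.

-0.244

r = (nΣuv − ΣuΣv) / √[(nΣu² − (Σu)²)(nΣv² − (Σv)²)]
Numerator: 10×5226 − 226×234 = -624
Denominator: √[(52660 − 51076)(58900 − 54756)] = √[1584 × 4144] = 2562.0492
r = -624 / 2562.0492 ≈ -0.244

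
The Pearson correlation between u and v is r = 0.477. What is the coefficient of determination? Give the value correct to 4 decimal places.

0.2275

r² = (0.477)² = 0.2275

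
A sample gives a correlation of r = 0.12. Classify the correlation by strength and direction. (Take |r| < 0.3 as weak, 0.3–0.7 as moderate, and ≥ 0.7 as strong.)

weak positive

r = 0.12 > 0 so the relationship is positive.
|r| = 0.12, which falls in the weak range.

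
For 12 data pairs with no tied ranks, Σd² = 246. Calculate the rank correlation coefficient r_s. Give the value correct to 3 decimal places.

ρ = 1 − 6Σd² / [n(n²−1)] = 1 − 6×246 / (12×143)
  = 1 − 1476/1716 = 1 − 0.8601 ≈ 0.140

0.140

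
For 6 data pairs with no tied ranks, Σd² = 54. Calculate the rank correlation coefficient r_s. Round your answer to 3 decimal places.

ρ = 1 − 6Σd² / [n(n²−1)] = 1 − 6×54 / (6×35)
  = 1 − 324/210 = 1 − 1.5429 ≈ -0.543

-0.543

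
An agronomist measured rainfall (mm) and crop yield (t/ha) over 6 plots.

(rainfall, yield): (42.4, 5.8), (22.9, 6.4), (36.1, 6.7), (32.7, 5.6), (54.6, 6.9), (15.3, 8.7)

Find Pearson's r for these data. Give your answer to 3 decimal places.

n = 6, Σx = 204, Σy = 40.1, Σx² = 7909.92, Σy² = 274.15, Σxy = 1327.32
nΣxy − ΣxΣy = 7963.92 − 8180.4 = -216.48
nΣx² − (Σx)² = 47459.52 − 41616 = 5843.52; nΣy² − (Σy)² = 1644.9 − 1608.01 = 36.89
r = -216.48 / √(5843.52 × 36.89) = -216.48 / 464.2924 ≈ -0.466

-0.466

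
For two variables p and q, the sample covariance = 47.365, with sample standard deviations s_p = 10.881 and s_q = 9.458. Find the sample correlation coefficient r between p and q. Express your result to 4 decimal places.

0.4602

r = Cov(p,q) / (s_p · s_q) = 47.365 / (10.881 × 9.458)
  = 47.365 / 102.9125 ≈ 0.4602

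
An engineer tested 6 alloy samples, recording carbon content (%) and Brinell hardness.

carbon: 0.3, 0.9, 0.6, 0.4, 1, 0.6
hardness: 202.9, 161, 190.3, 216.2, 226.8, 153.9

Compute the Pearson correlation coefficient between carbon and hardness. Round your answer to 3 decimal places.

-0.086

n = 6, Σx = 3.8, Σy = 1151.1, Σx² = 2.78, Σy² = 225169.39, Σxy = 725.57
nΣxy − ΣxΣy = 4353.42 − 4374.18 = -20.76
nΣx² − (Σx)² = 16.68 − 14.44 = 2.24; nΣy² − (Σy)² = 1351016.34 − 1325031.21 = 25985.13
r = -20.76 / √(2.24 × 25985.13) = -20.76 / 241.2606 ≈ -0.086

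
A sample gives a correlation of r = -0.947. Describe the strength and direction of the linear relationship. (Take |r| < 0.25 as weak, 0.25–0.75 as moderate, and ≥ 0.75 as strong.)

r = -0.947 < 0 so the relationship is negative.
|r| = 0.947, which falls in the strong range.

strong negative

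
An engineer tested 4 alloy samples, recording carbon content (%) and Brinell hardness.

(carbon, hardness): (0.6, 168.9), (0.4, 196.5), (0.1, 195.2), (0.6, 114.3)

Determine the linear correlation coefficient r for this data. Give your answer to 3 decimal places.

n = 4, Σx = 1.7, Σy = 674.9, Σx² = 0.89, Σy² = 118306.99, Σxy = 268.04
nΣxy − ΣxΣy = 1072.16 − 1147.33 = -75.17
nΣx² − (Σx)² = 3.56 − 2.89 = 0.67; nΣy² − (Σy)² = 473227.96 − 455490.01 = 17737.95
r = -75.17 / √(0.67 × 17737.95) = -75.17 / 109.0157 ≈ -0.690

-0.690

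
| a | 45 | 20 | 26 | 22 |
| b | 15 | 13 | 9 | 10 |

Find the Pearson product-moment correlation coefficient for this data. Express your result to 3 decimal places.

0.648

n = 4, Σa = 113, Σb = 47, Σa² = 3585, Σb² = 575, Σab = 1389
nΣab − ΣaΣb = 5556 − 5311 = 245
nΣa² − (Σa)² = 14340 − 12769 = 1571; nΣb² − (Σb)² = 2300 − 2209 = 91
r = 245 / √(1571 × 91) = 245 / 378.1018 ≈ 0.648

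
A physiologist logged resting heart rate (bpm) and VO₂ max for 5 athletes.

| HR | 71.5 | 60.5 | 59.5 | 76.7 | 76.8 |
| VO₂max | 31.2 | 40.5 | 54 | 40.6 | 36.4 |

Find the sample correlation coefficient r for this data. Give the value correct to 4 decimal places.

n = 5, Σx = 345, Σy = 202.7, Σx² = 24093.88, Σy² = 8503.01, Σxy = 13803.59
nΣxy − ΣxΣy = 69017.95 − 69931.5 = -913.55
nΣx² − (Σx)² = 120469.4 − 119025 = 1444.4; nΣy² − (Σy)² = 42515.05 − 41087.29 = 1427.76
r = -913.55 / √(1444.4 × 1427.76) = -913.55 / 1436.0559 ≈ -0.6362

-0.6362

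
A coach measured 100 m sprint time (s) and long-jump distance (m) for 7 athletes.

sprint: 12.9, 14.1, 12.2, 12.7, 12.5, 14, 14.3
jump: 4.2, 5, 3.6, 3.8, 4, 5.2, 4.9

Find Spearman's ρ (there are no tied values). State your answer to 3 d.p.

Rank sprint: 4, 6, 1, 3, 2, 5, 7
Rank jump: 4, 6, 1, 2, 3, 7, 5
d = rank(sprint) − rank(jump): 0, 0, 0, 1, -1, -2, 2; Σd² = 10
ρ = 1 − 6Σd² / [n(n²−1)] = 1 − 6×10 / (7×48) = 1 − 60/336 ≈ 0.821

0.821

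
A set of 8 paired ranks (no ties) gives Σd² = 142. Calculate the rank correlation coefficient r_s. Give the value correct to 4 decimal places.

-0.6905

ρ = 1 − 6Σd² / [n(n²−1)] = 1 − 6×142 / (8×63)
  = 1 − 852/504 = 1 − 1.69048 ≈ -0.6905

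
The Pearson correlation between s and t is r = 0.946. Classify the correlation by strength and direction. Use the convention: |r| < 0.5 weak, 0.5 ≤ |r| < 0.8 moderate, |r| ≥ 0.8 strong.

r = 0.946 > 0 so the relationship is positive.
|r| = 0.946, which falls in the strong range.

strong positive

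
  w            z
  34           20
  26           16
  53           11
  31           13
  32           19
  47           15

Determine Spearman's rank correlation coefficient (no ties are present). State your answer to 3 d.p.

-0.314

Rank w: 4, 1, 6, 2, 3, 5
Rank z: 6, 4, 1, 2, 5, 3
d = rank(w) − rank(z): -2, -3, 5, 0, -2, 2; Σd² = 46
ρ = 1 − 6Σd² / [n(n²−1)] = 1 − 6×46 / (6×35) = 1 − 276/210 ≈ -0.314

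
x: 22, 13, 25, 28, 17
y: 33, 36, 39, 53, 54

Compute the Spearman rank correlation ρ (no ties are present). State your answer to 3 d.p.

0.200

Rank x: 3, 1, 4, 5, 2
Rank y: 1, 2, 3, 4, 5
d = rank(x) − rank(y): 2, -1, 1, 1, -3; Σd² = 16
ρ = 1 − 6Σd² / [n(n²−1)] = 1 − 6×16 / (5×24) = 1 − 96/120 ≈ 0.200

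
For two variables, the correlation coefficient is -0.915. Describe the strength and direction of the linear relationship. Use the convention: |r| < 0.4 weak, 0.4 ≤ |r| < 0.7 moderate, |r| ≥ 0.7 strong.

strong negative

r = -0.915 < 0 so the relationship is negative.
|r| = 0.915, which falls in the strong range.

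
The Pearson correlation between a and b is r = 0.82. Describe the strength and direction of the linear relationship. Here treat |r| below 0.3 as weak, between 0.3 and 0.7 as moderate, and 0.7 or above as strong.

r = 0.82 > 0 so the relationship is positive.
|r| = 0.82, which falls in the strong range.

strong positive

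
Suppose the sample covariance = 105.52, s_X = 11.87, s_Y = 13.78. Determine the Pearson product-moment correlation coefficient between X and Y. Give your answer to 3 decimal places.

0.645

r = Cov(X,Y) / (s_X · s_Y) = 105.52 / (11.87 × 13.78)
  = 105.52 / 163.5686 ≈ 0.645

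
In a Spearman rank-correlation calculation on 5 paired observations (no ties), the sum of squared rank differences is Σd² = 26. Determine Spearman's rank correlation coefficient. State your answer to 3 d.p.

ρ = 1 − 6Σd² / [n(n²−1)] = 1 − 6×26 / (5×24)
  = 1 − 156/120 = 1 − 1.3000 ≈ -0.300

-0.300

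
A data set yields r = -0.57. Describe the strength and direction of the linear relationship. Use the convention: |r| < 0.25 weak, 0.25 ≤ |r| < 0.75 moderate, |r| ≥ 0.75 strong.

r = -0.57 < 0 so the relationship is negative.
|r| = 0.57, which falls in the moderate range.

moderate negative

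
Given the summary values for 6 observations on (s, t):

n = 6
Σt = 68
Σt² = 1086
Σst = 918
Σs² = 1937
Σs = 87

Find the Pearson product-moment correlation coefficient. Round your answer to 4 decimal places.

-0.1473

r = (nΣst − ΣsΣt) / √[(nΣs² − (Σs)²)(nΣt² − (Σt)²)]
Numerator: 6×918 − 87×68 = -408
Denominator: √[(11622 − 7569)(6516 − 4624)] = √[4053 × 1892] = 2769.1652
r = -408 / 2769.1652 ≈ -0.1473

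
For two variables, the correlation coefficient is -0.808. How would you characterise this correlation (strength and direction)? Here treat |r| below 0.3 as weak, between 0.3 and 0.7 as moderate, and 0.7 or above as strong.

strong negative

r = -0.808 < 0 so the relationship is negative.
|r| = 0.808, which falls in the strong range.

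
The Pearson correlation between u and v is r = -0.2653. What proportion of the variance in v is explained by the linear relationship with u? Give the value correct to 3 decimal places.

0.070

r² = (-0.2653)² = 0.070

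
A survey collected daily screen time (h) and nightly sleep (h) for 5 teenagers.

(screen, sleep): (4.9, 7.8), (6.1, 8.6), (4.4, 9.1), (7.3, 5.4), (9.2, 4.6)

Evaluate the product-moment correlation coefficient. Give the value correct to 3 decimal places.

-0.909

n = 5, Σx = 31.9, Σy = 35.5, Σx² = 218.51, Σy² = 267.93, Σxy = 212.46
nΣxy − ΣxΣy = 1062.3 − 1132.45 = -70.15
nΣx² − (Σx)² = 1092.55 − 1017.61 = 74.94; nΣy² − (Σy)² = 1339.65 − 1260.25 = 79.4
r = -70.15 / √(74.94 × 79.4) = -70.15 / 77.1378 ≈ -0.909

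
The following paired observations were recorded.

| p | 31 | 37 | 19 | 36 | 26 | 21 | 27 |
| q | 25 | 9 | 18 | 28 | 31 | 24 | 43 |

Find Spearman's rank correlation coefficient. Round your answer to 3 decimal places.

-0.036

Rank p: 5, 7, 1, 6, 3, 2, 4
Rank q: 4, 1, 2, 5, 6, 3, 7
d = rank(p) − rank(q): 1, 6, -1, 1, -3, -1, -3; Σd² = 58
ρ = 1 − 6Σd² / [n(n²−1)] = 1 − 6×58 / (7×48) = 1 − 348/336 ≈ -0.036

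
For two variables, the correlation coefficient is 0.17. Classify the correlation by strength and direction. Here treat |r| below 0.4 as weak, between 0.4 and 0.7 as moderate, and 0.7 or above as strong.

weak positive

r = 0.17 > 0 so the relationship is positive.
|r| = 0.17, which falls in the weak range.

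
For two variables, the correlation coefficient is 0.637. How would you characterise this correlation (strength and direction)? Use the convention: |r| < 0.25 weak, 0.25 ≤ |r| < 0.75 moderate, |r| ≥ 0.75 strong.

moderate positive

r = 0.637 > 0 so the relationship is positive.
|r| = 0.637, which falls in the moderate range.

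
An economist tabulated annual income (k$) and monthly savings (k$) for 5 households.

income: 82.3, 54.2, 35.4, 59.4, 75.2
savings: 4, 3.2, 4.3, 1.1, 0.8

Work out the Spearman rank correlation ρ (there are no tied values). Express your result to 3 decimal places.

Rank income: 5, 2, 1, 3, 4
Rank savings: 4, 3, 5, 2, 1
d = rank(income) − rank(savings): 1, -1, -4, 1, 3; Σd² = 28
ρ = 1 − 6Σd² / [n(n²−1)] = 1 − 6×28 / (5×24) = 1 − 168/120 ≈ -0.400

-0.400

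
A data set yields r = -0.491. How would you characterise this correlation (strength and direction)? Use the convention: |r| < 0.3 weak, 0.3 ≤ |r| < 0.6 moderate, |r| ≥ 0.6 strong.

moderate negative

r = -0.491 < 0 so the relationship is negative.
|r| = 0.491, which falls in the moderate range.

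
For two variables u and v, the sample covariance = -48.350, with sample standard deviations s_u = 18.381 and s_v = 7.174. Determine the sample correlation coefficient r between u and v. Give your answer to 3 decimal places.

-0.367

r = Cov(u,v) / (s_u · s_v) = -48.350 / (18.381 × 7.174)
  = -48.350 / 131.8653 ≈ -0.367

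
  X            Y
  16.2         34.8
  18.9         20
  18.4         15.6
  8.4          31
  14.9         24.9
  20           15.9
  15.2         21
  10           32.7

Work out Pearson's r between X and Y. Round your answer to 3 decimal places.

-0.739

n = 8, ΣX = 122, ΣY = 195.9, ΣX² = 1981.82, ΣY² = 5198.51, ΣXY = 2824.41
nΣXY − ΣXΣY = 22595.28 − 23899.8 = -1304.52
nΣX² − (ΣX)² = 15854.56 − 14884 = 970.56; nΣY² − (ΣY)² = 41588.08 − 38376.81 = 3211.27
r = -1304.52 / √(970.56 × 3211.27) = -1304.52 / 1765.4264 ≈ -0.739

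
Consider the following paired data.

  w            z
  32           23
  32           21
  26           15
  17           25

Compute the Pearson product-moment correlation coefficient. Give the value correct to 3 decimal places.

-0.261

n = 4, Σw = 107, Σz = 84, Σw² = 3013, Σz² = 1820, Σwz = 2223
nΣwz − ΣwΣz = 8892 − 8988 = -96
nΣw² − (Σw)² = 12052 − 11449 = 603; nΣz² − (Σz)² = 7280 − 7056 = 224
r = -96 / √(603 × 224) = -96 / 367.5214 ≈ -0.261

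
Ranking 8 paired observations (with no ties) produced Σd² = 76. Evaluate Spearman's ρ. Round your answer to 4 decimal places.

ρ = 1 − 6Σd² / [n(n²−1)] = 1 − 6×76 / (8×63)
  = 1 − 456/504 = 1 − 0.90476 ≈ 0.0952

0.0952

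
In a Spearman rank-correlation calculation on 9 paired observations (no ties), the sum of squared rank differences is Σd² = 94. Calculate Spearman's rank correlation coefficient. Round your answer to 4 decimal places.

ρ = 1 − 6Σd² / [n(n²−1)] = 1 − 6×94 / (9×80)
  = 1 − 564/720 = 1 − 0.78333 ≈ 0.2167

0.2167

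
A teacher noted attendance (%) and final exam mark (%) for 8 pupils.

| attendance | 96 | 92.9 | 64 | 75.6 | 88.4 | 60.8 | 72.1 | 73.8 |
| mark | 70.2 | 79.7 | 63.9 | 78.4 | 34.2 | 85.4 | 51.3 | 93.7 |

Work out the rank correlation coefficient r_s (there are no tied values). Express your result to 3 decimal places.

-0.143

Rank attendance: 8, 7, 2, 5, 6, 1, 3, 4
Rank mark: 4, 6, 3, 5, 1, 7, 2, 8
d = rank(attendance) − rank(mark): 4, 1, -1, 0, 5, -6, 1, -4; Σd² = 96
ρ = 1 − 6Σd² / [n(n²−1)] = 1 − 6×96 / (8×63) = 1 − 576/504 ≈ -0.143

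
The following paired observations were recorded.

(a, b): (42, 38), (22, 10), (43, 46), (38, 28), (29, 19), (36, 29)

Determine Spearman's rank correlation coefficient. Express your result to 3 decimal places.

0.943

Rank a: 5, 1, 6, 4, 2, 3
Rank b: 5, 1, 6, 3, 2, 4
d = rank(a) − rank(b): 0, 0, 0, 1, 0, -1; Σd² = 2
ρ = 1 − 6Σd² / [n(n²−1)] = 1 − 6×2 / (6×35) = 1 − 12/210 ≈ 0.943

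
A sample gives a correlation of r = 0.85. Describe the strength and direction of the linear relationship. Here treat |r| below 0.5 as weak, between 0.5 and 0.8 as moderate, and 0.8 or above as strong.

r = 0.85 > 0 so the relationship is positive.
|r| = 0.85, which falls in the strong range.

strong positive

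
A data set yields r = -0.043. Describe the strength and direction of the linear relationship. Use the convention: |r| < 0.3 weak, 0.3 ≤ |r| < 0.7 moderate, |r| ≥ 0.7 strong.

weak negative

r = -0.043 < 0 so the relationship is negative.
|r| = 0.043, which falls in the weak range.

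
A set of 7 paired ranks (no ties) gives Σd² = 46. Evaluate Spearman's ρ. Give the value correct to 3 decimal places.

0.179

ρ = 1 − 6Σd² / [n(n²−1)] = 1 − 6×46 / (7×48)
  = 1 − 276/336 = 1 − 0.8214 ≈ 0.179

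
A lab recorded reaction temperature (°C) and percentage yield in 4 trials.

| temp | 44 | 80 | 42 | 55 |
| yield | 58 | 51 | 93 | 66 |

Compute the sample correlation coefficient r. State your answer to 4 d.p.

-0.6635

n = 4, Σx = 221, Σy = 268, Σx² = 13125, Σy² = 18970, Σxy = 14168
nΣxy − ΣxΣy = 56672 − 59228 = -2556
nΣx² − (Σx)² = 52500 − 48841 = 3659; nΣy² − (Σy)² = 75880 − 71824 = 4056
r = -2556 / √(3659 × 4056) = -2556 / 3852.3894 ≈ -0.6635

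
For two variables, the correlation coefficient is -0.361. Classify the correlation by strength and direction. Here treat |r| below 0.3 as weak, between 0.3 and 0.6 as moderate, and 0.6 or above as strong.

moderate negative

r = -0.361 < 0 so the relationship is negative.
|r| = 0.361, which falls in the moderate range.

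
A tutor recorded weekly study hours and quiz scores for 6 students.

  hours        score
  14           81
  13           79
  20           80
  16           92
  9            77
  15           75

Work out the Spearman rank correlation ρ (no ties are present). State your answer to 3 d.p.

0.429

Rank hours: 3, 2, 6, 5, 1, 4
Rank score: 5, 3, 4, 6, 2, 1
d = rank(hours) − rank(score): -2, -1, 2, -1, -1, 3; Σd² = 20
ρ = 1 − 6Σd² / [n(n²−1)] = 1 − 6×20 / (6×35) = 1 − 120/210 ≈ 0.429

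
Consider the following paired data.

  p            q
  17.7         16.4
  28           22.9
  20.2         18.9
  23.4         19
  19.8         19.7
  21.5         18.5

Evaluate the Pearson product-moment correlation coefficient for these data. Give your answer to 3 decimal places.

0.890

n = 6, Σp = 130.6, Σq = 115.4, Σp² = 2907.18, Σq² = 2241.92, Σpq = 2545.67
nΣpq − ΣpΣq = 15274.02 − 15071.24 = 202.78
nΣp² − (Σp)² = 17443.08 − 17056.36 = 386.72; nΣq² − (Σq)² = 13451.52 − 13317.16 = 134.36
r = 202.78 / √(386.72 × 134.36) = 202.78 / 227.9467 ≈ 0.890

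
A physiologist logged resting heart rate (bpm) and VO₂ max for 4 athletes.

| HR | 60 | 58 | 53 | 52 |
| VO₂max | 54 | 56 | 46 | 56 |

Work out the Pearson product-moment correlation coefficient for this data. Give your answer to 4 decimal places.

n = 4, Σx = 223, Σy = 212, Σx² = 12477, Σy² = 11304, Σxy = 11838
nΣxy − ΣxΣy = 47352 − 47276 = 76
nΣx² − (Σx)² = 49908 − 49729 = 179; nΣy² − (Σy)² = 45216 − 44944 = 272
r = 76 / √(179 × 272) = 76 / 220.6536 ≈ 0.3444

0.3444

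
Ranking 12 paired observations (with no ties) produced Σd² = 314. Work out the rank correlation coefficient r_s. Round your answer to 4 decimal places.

ρ = 1 − 6Σd² / [n(n²−1)] = 1 − 6×314 / (12×143)
  = 1 − 1884/1716 = 1 − 1.09790 ≈ -0.0979

-0.0979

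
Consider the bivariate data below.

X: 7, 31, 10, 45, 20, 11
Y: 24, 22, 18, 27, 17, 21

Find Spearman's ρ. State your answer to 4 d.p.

0.2571

Rank X: 1, 5, 2, 6, 4, 3
Rank Y: 5, 4, 2, 6, 1, 3
d = rank(X) − rank(Y): -4, 1, 0, 0, 3, 0; Σd² = 26
ρ = 1 − 6Σd² / [n(n²−1)] = 1 − 6×26 / (6×35) = 1 − 156/210 ≈ 0.2571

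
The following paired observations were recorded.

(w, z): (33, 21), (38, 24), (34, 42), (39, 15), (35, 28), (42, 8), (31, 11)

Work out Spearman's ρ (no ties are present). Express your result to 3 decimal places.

-0.250

Rank w: 2, 5, 3, 6, 4, 7, 1
Rank z: 4, 5, 7, 3, 6, 1, 2
d = rank(w) − rank(z): -2, 0, -4, 3, -2, 6, -1; Σd² = 70
ρ = 1 − 6Σd² / [n(n²−1)] = 1 − 6×70 / (7×48) = 1 − 420/336 ≈ -0.250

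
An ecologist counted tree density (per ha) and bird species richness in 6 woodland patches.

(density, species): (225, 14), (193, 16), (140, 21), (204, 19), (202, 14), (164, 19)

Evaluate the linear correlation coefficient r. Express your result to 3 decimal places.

n = 6, Σx = 1128, Σy = 103, Σx² = 216790, Σy² = 1811, Σxy = 18998
nΣxy − ΣxΣy = 113988 − 116184 = -2196
nΣx² − (Σx)² = 1300740 − 1272384 = 28356; nΣy² − (Σy)² = 10866 − 10609 = 257
r = -2196 / √(28356 × 257) = -2196 / 2699.5355 ≈ -0.813

-0.813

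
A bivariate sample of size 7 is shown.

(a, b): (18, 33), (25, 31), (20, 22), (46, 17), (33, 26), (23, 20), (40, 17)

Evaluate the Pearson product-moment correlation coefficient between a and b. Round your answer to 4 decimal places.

-0.6591

n = 7, Σa = 205, Σb = 166, Σa² = 6683, Σb² = 4188, Σab = 4589
nΣab − ΣaΣb = 32123 − 34030 = -1907
nΣa² − (Σa)² = 46781 − 42025 = 4756; nΣb² − (Σb)² = 29316 − 27556 = 1760
r = -1907 / √(4756 × 1760) = -1907 / 2893.1920 ≈ -0.6591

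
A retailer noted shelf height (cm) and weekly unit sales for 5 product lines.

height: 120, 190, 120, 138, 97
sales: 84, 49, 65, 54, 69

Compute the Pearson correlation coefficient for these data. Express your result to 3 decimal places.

n = 5, Σx = 665, Σy = 321, Σx² = 93353, Σy² = 21359, Σxy = 41335
nΣxy − ΣxΣy = 206675 − 213465 = -6790
nΣx² − (Σx)² = 466765 − 442225 = 24540; nΣy² − (Σy)² = 106795 − 103041 = 3754
r = -6790 / √(24540 × 3754) = -6790 / 9598.0811 ≈ -0.707

-0.707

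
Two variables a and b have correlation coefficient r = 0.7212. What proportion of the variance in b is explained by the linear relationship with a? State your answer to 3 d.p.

r² = (0.7212)² = 0.520

0.520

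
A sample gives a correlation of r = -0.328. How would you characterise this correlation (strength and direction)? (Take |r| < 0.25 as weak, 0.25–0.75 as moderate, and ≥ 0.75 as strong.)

moderate negative

r = -0.328 < 0 so the relationship is negative.
|r| = 0.328, which falls in the moderate range.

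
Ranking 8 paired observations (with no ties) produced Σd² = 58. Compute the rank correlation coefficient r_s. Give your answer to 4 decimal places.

0.3095

ρ = 1 − 6Σd² / [n(n²−1)] = 1 − 6×58 / (8×63)
  = 1 − 348/504 = 1 − 0.69048 ≈ 0.3095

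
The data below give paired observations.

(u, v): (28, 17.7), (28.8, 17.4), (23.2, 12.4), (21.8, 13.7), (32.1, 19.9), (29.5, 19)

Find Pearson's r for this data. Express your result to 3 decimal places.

n = 6, Σu = 163.4, Σv = 100.1, Σu² = 4527.58, Σv² = 1714.51, Σuv = 2782.35
nΣuv − ΣuΣv = 16694.1 − 16356.34 = 337.76
nΣu² − (Σu)² = 27165.48 − 26699.56 = 465.92; nΣv² − (Σv)² = 10287.06 − 10020.01 = 267.05
r = 337.76 / √(465.92 × 267.05) = 337.76 / 352.7378 ≈ 0.958

0.958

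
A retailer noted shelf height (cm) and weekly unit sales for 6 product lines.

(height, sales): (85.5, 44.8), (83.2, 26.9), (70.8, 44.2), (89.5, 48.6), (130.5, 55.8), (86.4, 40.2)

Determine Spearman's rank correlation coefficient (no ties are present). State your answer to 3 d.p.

Rank height: 3, 2, 1, 5, 6, 4
Rank sales: 4, 1, 3, 5, 6, 2
d = rank(height) − rank(sales): -1, 1, -2, 0, 0, 2; Σd² = 10
ρ = 1 − 6Σd² / [n(n²−1)] = 1 − 6×10 / (6×35) = 1 − 60/210 ≈ 0.714

0.714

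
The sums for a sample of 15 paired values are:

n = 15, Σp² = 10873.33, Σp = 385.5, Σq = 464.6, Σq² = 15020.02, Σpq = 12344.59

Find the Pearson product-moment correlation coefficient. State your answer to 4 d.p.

r = (nΣpq − ΣpΣq) / √[(nΣp² − (Σp)²)(nΣq² − (Σq)²)]
Numerator: 15×12344.59 − 385.5×464.6 = 6065.55
Denominator: √[(163099.95 − 148610.25)(225300.3 − 215853.16)] = √[14489.7 × 9447.14] = 11699.8387
r = 6065.55 / 11699.8387 ≈ 0.5184

0.5184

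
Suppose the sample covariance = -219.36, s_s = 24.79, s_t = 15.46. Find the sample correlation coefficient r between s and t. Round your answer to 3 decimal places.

-0.572

r = Cov(s,t) / (s_s · s_t) = -219.36 / (24.79 × 15.46)
  = -219.36 / 383.2534 ≈ -0.572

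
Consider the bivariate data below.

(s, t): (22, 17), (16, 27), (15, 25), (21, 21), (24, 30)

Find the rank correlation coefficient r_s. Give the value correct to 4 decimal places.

Rank s: 4, 2, 1, 3, 5
Rank t: 1, 4, 3, 2, 5
d = rank(s) − rank(t): 3, -2, -2, 1, 0; Σd² = 18
ρ = 1 − 6Σd² / [n(n²−1)] = 1 − 6×18 / (5×24) = 1 − 108/120 ≈ 0.1000

0.1000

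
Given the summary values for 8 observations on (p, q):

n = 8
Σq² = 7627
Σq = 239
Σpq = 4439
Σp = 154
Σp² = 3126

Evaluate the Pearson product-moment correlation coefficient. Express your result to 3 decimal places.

r = (nΣpq − ΣpΣq) / √[(nΣp² − (Σp)²)(nΣq² − (Σq)²)]
Numerator: 8×4439 − 154×239 = -1294
Denominator: √[(25008 − 23716)(61016 − 57121)] = √[1292 × 3895] = 2243.2878
r = -1294 / 2243.2878 ≈ -0.577

-0.577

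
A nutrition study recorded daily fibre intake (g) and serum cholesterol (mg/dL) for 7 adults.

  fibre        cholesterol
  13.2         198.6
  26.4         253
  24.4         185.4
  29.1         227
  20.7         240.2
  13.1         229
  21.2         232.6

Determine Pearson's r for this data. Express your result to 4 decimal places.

n = 7, Σx = 148.1, Σy = 1565.8, Σx² = 3362.91, Σy² = 353592.92, Σxy = 33333.34
nΣxy − ΣxΣy = 233333.38 − 231894.98 = 1438.4
nΣx² − (Σx)² = 23540.37 − 21933.61 = 1606.76; nΣy² − (Σy)² = 2475150.44 − 2451729.64 = 23420.8
r = 1438.4 / √(1606.76 × 23420.8) = 1438.4 / 6134.4604 ≈ 0.2345

0.2345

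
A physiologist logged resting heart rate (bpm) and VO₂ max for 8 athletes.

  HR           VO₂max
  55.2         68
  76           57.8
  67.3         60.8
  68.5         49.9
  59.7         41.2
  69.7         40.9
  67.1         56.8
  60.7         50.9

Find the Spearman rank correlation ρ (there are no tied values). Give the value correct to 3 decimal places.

Rank HR: 1, 8, 5, 6, 2, 7, 4, 3
Rank VO₂max: 8, 6, 7, 3, 2, 1, 5, 4
d = rank(HR) − rank(VO₂max): -7, 2, -2, 3, 0, 6, -1, -1; Σd² = 104
ρ = 1 − 6Σd² / [n(n²−1)] = 1 − 6×104 / (8×63) = 1 − 624/504 ≈ -0.238

-0.238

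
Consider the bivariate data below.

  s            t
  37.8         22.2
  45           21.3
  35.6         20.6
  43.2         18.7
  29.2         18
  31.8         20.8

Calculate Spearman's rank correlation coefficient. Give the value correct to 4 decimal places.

0.4857

Rank s: 4, 6, 3, 5, 1, 2
Rank t: 6, 5, 3, 2, 1, 4
d = rank(s) − rank(t): -2, 1, 0, 3, 0, -2; Σd² = 18
ρ = 1 − 6Σd² / [n(n²−1)] = 1 − 6×18 / (6×35) = 1 − 108/210 ≈ 0.4857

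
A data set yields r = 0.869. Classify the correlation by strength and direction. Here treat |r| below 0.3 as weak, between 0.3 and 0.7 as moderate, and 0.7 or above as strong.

strong positive

r = 0.869 > 0 so the relationship is positive.
|r| = 0.869, which falls in the strong range.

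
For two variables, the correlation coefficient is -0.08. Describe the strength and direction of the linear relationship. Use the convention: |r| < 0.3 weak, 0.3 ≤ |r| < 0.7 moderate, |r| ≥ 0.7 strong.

r = -0.08 < 0 so the relationship is negative.
|r| = 0.08, which falls in the weak range.

weak negative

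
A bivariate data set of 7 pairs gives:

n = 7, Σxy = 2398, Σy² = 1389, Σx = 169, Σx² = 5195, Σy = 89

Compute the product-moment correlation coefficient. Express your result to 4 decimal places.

0.4653

r = (nΣxy − ΣxΣy) / √[(nΣx² − (Σx)²)(nΣy² − (Σy)²)]
Numerator: 7×2398 − 169×89 = 1745
Denominator: √[(36365 − 28561)(9723 − 7921)] = √[7804 × 1802] = 3750.0411
r = 1745 / 3750.0411 ≈ 0.4653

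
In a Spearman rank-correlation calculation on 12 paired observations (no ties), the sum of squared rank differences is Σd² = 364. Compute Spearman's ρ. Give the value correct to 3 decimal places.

-0.273

ρ = 1 − 6Σd² / [n(n²−1)] = 1 − 6×364 / (12×143)
  = 1 − 2184/1716 = 1 − 1.2727 ≈ -0.273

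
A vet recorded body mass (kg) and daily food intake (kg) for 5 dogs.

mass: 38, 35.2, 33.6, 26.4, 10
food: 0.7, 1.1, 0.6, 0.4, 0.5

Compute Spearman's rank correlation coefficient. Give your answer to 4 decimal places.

0.8000

Rank mass: 5, 4, 3, 2, 1
Rank food: 4, 5, 3, 1, 2
d = rank(mass) − rank(food): 1, -1, 0, 1, -1; Σd² = 4
ρ = 1 − 6Σd² / [n(n²−1)] = 1 − 6×4 / (5×24) = 1 − 24/120 ≈ 0.8000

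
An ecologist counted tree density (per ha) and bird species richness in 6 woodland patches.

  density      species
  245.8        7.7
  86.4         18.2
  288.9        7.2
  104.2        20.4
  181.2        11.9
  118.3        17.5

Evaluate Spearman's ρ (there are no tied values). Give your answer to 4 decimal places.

-0.9429

Rank density: 5, 1, 6, 2, 4, 3
Rank species: 2, 5, 1, 6, 3, 4
d = rank(density) − rank(species): 3, -4, 5, -4, 1, -1; Σd² = 68
ρ = 1 − 6Σd² / [n(n²−1)] = 1 − 6×68 / (6×35) = 1 − 408/210 ≈ -0.9429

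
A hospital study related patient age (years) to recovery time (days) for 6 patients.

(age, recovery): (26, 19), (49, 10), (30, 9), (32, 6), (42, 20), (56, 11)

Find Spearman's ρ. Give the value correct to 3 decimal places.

Rank age: 1, 5, 2, 3, 4, 6
Rank recovery: 5, 3, 2, 1, 6, 4
d = rank(age) − rank(recovery): -4, 2, 0, 2, -2, 2; Σd² = 32
ρ = 1 − 6Σd² / [n(n²−1)] = 1 − 6×32 / (6×35) = 1 − 192/210 ≈ 0.086

0.086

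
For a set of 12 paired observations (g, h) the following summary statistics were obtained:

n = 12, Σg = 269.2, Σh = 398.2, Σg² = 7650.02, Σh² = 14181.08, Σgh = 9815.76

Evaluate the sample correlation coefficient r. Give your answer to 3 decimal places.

0.707

r = (nΣgh − ΣgΣh) / √[(nΣg² − (Σg)²)(nΣh² − (Σh)²)]
Numerator: 12×9815.76 − 269.2×398.2 = 10593.68
Denominator: √[(91800.24 − 72468.64)(170172.96 − 158563.24)] = √[19331.6 × 11609.72] = 14981.1369
r = 10593.68 / 14981.1369 ≈ 0.707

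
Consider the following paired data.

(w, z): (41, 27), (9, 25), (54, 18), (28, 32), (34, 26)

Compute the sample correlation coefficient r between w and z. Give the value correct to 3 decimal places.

-0.495

n = 5, Σw = 166, Σz = 128, Σw² = 6618, Σz² = 3378, Σwz = 4084
nΣwz − ΣwΣz = 20420 − 21248 = -828
nΣw² − (Σw)² = 33090 − 27556 = 5534; nΣz² − (Σz)² = 16890 − 16384 = 506
r = -828 / √(5534 × 506) = -828 / 1673.3810 ≈ -0.495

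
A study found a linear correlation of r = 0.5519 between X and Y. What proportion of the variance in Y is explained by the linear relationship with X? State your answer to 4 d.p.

0.3046

r² = (0.5519)² = 0.3046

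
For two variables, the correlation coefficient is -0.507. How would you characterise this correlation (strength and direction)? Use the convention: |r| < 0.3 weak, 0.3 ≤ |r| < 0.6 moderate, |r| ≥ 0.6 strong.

moderate negative

r = -0.507 < 0 so the relationship is negative.
|r| = 0.507, which falls in the moderate range.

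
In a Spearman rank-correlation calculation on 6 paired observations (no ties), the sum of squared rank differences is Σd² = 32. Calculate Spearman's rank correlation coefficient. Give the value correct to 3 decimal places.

0.086

ρ = 1 − 6Σd² / [n(n²−1)] = 1 − 6×32 / (6×35)
  = 1 − 192/210 = 1 − 0.9143 ≈ 0.086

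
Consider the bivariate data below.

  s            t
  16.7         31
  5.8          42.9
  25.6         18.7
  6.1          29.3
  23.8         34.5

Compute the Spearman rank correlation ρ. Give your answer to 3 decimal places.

Rank s: 3, 1, 5, 2, 4
Rank t: 3, 5, 1, 2, 4
d = rank(s) − rank(t): 0, -4, 4, 0, 0; Σd² = 32
ρ = 1 − 6Σd² / [n(n²−1)] = 1 − 6×32 / (5×24) = 1 − 192/120 ≈ -0.600

-0.600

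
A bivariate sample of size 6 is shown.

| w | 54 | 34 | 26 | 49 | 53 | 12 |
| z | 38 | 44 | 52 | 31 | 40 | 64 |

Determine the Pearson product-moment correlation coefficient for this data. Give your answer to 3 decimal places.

n = 6, Σw = 228, Σz = 269, Σw² = 10102, Σz² = 12741, Σwz = 9307
nΣwz − ΣwΣz = 55842 − 61332 = -5490
nΣw² − (Σw)² = 60612 − 51984 = 8628; nΣz² − (Σz)² = 76446 − 72361 = 4085
r = -5490 / √(8628 × 4085) = -5490 / 5936.7820 ≈ -0.925

-0.925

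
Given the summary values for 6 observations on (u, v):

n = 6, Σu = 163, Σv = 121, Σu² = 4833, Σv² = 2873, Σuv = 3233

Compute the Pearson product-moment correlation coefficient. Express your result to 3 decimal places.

r = (nΣuv − ΣuΣv) / √[(nΣu² − (Σu)²)(nΣv² − (Σv)²)]
Numerator: 6×3233 − 163×121 = -325
Denominator: √[(28998 − 26569)(17238 − 14641)] = √[2429 × 2597] = 2511.5957
r = -325 / 2511.5957 ≈ -0.129

-0.129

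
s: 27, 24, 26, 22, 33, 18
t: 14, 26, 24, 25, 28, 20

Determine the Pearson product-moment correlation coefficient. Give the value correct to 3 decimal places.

n = 6, Σs = 150, Σt = 137, Σs² = 3878, Σt² = 3257, Σst = 3460
nΣst − ΣsΣt = 20760 − 20550 = 210
nΣs² − (Σs)² = 23268 − 22500 = 768; nΣt² − (Σt)² = 19542 − 18769 = 773
r = 210 / √(768 × 773) = 210 / 770.4959 ≈ 0.273

0.273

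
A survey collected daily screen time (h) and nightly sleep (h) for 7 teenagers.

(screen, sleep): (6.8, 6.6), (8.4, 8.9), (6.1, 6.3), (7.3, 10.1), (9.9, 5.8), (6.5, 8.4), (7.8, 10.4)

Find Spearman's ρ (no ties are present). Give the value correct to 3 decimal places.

0.107

Rank screen: 3, 6, 1, 4, 7, 2, 5
Rank sleep: 3, 5, 2, 6, 1, 4, 7
d = rank(screen) − rank(sleep): 0, 1, -1, -2, 6, -2, -2; Σd² = 50
ρ = 1 − 6Σd² / [n(n²−1)] = 1 − 6×50 / (7×48) = 1 − 300/336 ≈ 0.107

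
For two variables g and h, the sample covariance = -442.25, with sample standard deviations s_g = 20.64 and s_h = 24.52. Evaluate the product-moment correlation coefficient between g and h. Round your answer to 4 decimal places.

-0.8739

r = Cov(g,h) / (s_g · s_h) = -442.25 / (20.64 × 24.52)
  = -442.25 / 506.0928 ≈ -0.8739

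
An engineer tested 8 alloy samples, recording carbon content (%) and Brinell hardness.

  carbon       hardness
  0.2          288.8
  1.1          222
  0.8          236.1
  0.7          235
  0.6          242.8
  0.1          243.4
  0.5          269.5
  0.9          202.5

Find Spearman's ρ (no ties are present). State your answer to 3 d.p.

-0.881

Rank carbon: 2, 8, 6, 5, 4, 1, 3, 7
Rank hardness: 8, 2, 4, 3, 5, 6, 7, 1
d = rank(carbon) − rank(hardness): -6, 6, 2, 2, -1, -5, -4, 6; Σd² = 158
ρ = 1 − 6Σd² / [n(n²−1)] = 1 − 6×158 / (8×63) = 1 − 948/504 ≈ -0.881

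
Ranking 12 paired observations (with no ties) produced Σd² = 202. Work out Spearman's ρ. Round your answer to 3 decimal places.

ρ = 1 − 6Σd² / [n(n²−1)] = 1 − 6×202 / (12×143)
  = 1 − 1212/1716 = 1 − 0.7063 ≈ 0.294

0.294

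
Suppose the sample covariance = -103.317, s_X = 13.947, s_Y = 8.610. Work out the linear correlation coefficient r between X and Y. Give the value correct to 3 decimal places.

r = Cov(X,Y) / (s_X · s_Y) = -103.317 / (13.947 × 8.610)
  = -103.317 / 120.0837 ≈ -0.860

-0.860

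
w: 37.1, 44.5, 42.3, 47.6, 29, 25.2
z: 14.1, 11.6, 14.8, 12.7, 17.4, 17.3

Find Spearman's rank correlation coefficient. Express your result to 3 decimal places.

-0.829

Rank w: 3, 5, 4, 6, 2, 1
Rank z: 3, 1, 4, 2, 6, 5
d = rank(w) − rank(z): 0, 4, 0, 4, -4, -4; Σd² = 64
ρ = 1 − 6Σd² / [n(n²−1)] = 1 − 6×64 / (6×35) = 1 − 384/210 ≈ -0.829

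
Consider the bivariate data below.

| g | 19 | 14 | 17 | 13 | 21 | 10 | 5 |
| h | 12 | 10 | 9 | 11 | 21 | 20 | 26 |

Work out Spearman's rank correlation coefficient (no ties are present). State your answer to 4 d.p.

Rank g: 6, 4, 5, 3, 7, 2, 1
Rank h: 4, 2, 1, 3, 6, 5, 7
d = rank(g) − rank(h): 2, 2, 4, 0, 1, -3, -6; Σd² = 70
ρ = 1 − 6Σd² / [n(n²−1)] = 1 − 6×70 / (7×48) = 1 − 420/336 ≈ -0.2500

-0.2500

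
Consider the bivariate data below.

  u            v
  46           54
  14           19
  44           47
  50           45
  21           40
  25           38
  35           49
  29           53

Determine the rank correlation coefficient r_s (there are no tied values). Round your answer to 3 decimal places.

0.643

Rank u: 7, 1, 6, 8, 2, 3, 5, 4
Rank v: 8, 1, 5, 4, 3, 2, 6, 7
d = rank(u) − rank(v): -1, 0, 1, 4, -1, 1, -1, -3; Σd² = 30
ρ = 1 − 6Σd² / [n(n²−1)] = 1 − 6×30 / (8×63) = 1 − 180/504 ≈ 0.643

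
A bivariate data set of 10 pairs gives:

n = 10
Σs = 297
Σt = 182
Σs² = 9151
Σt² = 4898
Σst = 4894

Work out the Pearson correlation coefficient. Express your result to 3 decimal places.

r = (nΣst − ΣsΣt) / √[(nΣs² − (Σs)²)(nΣt² − (Σt)²)]
Numerator: 10×4894 − 297×182 = -5114
Denominator: √[(91510 − 88209)(48980 − 33124)] = √[3301 × 15856] = 7234.6842
r = -5114 / 7234.6842 ≈ -0.707

-0.707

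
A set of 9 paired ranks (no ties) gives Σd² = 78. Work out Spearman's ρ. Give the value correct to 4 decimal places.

0.3500

ρ = 1 − 6Σd² / [n(n²−1)] = 1 − 6×78 / (9×80)
  = 1 − 468/720 = 1 − 0.65000 ≈ 0.3500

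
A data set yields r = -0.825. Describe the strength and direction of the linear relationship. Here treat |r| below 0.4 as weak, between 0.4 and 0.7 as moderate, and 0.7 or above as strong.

r = -0.825 < 0 so the relationship is negative.
|r| = 0.825, which falls in the strong range.

strong negative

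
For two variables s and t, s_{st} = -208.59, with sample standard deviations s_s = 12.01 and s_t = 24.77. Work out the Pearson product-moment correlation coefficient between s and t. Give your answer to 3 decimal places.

r = Cov(s,t) / (s_s · s_t) = -208.59 / (12.01 × 24.77)
  = -208.59 / 297.4877 ≈ -0.701

-0.701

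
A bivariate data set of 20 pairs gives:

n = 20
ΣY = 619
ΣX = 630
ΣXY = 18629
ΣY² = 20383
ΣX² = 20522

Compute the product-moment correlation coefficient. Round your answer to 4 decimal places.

-0.9548

r = (nΣXY − ΣXΣY) / √[(nΣX² − (ΣX)²)(nΣY² − (ΣY)²)]
Numerator: 20×18629 − 630×619 = -17390
Denominator: √[(410440 − 396900)(407660 − 383161)] = √[13540 × 24499] = 18213.0849
r = -17390 / 18213.0849 ≈ -0.9548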